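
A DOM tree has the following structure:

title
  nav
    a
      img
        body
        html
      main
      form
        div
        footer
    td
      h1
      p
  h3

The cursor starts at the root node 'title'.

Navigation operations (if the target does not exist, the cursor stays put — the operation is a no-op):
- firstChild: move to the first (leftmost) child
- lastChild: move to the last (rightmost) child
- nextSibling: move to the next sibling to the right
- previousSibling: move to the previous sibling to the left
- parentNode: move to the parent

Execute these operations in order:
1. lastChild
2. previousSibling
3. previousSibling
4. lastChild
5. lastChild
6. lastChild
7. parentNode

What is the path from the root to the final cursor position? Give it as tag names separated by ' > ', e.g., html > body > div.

After 1 (lastChild): h3
After 2 (previousSibling): nav
After 3 (previousSibling): nav (no-op, stayed)
After 4 (lastChild): td
After 5 (lastChild): p
After 6 (lastChild): p (no-op, stayed)
After 7 (parentNode): td

Answer: title > nav > td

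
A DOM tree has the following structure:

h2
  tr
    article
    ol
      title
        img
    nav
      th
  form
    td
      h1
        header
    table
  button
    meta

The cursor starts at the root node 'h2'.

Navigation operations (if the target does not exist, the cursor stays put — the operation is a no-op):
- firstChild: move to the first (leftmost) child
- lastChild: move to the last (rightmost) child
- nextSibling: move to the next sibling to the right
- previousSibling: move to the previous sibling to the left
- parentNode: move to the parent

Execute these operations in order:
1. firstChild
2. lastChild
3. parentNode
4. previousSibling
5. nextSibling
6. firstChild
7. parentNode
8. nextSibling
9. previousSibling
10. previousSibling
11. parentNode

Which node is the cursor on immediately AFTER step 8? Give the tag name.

After 1 (firstChild): tr
After 2 (lastChild): nav
After 3 (parentNode): tr
After 4 (previousSibling): tr (no-op, stayed)
After 5 (nextSibling): form
After 6 (firstChild): td
After 7 (parentNode): form
After 8 (nextSibling): button

Answer: button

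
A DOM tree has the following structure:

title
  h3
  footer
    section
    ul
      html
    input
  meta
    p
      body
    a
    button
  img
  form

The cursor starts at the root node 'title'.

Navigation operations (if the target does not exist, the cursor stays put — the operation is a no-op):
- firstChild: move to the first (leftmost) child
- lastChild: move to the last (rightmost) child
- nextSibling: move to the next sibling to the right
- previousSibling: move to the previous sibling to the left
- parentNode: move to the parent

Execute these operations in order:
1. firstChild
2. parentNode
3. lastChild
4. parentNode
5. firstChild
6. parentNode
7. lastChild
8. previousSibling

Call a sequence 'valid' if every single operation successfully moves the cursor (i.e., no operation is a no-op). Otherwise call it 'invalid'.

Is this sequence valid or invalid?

After 1 (firstChild): h3
After 2 (parentNode): title
After 3 (lastChild): form
After 4 (parentNode): title
After 5 (firstChild): h3
After 6 (parentNode): title
After 7 (lastChild): form
After 8 (previousSibling): img

Answer: valid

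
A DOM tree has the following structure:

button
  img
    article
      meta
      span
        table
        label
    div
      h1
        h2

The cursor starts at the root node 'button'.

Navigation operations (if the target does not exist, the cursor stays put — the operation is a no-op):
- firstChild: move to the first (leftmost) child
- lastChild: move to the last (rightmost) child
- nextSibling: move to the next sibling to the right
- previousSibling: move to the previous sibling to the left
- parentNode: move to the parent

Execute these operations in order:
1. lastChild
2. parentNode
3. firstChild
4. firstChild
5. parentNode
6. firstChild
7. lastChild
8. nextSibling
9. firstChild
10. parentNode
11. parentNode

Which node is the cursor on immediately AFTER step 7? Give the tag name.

Answer: span

Derivation:
After 1 (lastChild): img
After 2 (parentNode): button
After 3 (firstChild): img
After 4 (firstChild): article
After 5 (parentNode): img
After 6 (firstChild): article
After 7 (lastChild): span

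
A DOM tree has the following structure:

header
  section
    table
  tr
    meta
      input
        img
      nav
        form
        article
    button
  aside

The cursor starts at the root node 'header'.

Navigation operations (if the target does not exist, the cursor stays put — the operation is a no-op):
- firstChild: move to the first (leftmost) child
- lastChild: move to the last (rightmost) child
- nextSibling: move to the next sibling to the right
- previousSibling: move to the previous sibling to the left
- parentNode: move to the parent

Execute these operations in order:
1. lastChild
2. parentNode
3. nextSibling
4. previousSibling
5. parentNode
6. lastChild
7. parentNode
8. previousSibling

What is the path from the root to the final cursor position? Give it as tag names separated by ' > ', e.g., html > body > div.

Answer: header

Derivation:
After 1 (lastChild): aside
After 2 (parentNode): header
After 3 (nextSibling): header (no-op, stayed)
After 4 (previousSibling): header (no-op, stayed)
After 5 (parentNode): header (no-op, stayed)
After 6 (lastChild): aside
After 7 (parentNode): header
After 8 (previousSibling): header (no-op, stayed)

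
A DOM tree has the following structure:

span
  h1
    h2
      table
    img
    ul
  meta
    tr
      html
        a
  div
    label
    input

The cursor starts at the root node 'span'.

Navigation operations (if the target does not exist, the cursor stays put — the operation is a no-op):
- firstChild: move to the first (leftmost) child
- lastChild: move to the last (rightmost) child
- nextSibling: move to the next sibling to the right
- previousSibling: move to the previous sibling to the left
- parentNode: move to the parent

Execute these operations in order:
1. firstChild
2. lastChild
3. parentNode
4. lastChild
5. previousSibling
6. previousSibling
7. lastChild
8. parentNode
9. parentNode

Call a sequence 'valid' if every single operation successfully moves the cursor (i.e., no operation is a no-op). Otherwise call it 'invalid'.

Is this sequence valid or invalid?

Answer: valid

Derivation:
After 1 (firstChild): h1
After 2 (lastChild): ul
After 3 (parentNode): h1
After 4 (lastChild): ul
After 5 (previousSibling): img
After 6 (previousSibling): h2
After 7 (lastChild): table
After 8 (parentNode): h2
After 9 (parentNode): h1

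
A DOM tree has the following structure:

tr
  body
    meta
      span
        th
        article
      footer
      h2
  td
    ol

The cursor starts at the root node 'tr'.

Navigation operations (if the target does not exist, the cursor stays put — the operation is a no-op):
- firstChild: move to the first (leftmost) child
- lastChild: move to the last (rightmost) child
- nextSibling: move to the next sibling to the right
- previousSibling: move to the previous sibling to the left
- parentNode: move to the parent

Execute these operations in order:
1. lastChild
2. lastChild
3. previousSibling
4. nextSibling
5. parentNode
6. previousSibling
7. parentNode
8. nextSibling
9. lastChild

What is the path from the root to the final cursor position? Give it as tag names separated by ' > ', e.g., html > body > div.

After 1 (lastChild): td
After 2 (lastChild): ol
After 3 (previousSibling): ol (no-op, stayed)
After 4 (nextSibling): ol (no-op, stayed)
After 5 (parentNode): td
After 6 (previousSibling): body
After 7 (parentNode): tr
After 8 (nextSibling): tr (no-op, stayed)
After 9 (lastChild): td

Answer: tr > td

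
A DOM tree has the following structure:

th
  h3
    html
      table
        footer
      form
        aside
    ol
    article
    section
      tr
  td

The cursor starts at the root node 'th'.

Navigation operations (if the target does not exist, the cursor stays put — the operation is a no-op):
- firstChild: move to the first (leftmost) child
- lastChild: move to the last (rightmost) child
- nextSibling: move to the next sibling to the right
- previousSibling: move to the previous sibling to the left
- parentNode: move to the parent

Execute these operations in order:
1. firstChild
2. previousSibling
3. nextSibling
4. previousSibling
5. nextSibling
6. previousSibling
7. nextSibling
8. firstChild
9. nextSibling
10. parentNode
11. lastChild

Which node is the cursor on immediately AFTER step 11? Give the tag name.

Answer: td

Derivation:
After 1 (firstChild): h3
After 2 (previousSibling): h3 (no-op, stayed)
After 3 (nextSibling): td
After 4 (previousSibling): h3
After 5 (nextSibling): td
After 6 (previousSibling): h3
After 7 (nextSibling): td
After 8 (firstChild): td (no-op, stayed)
After 9 (nextSibling): td (no-op, stayed)
After 10 (parentNode): th
After 11 (lastChild): td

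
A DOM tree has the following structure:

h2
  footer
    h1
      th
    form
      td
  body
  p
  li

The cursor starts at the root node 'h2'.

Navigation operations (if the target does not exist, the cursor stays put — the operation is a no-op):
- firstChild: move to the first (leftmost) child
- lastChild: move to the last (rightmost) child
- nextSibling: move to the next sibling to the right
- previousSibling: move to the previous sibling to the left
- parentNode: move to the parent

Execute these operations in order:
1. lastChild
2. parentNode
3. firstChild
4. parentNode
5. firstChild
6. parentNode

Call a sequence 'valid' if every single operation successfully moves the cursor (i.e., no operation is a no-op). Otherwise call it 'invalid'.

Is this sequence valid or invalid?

Answer: valid

Derivation:
After 1 (lastChild): li
After 2 (parentNode): h2
After 3 (firstChild): footer
After 4 (parentNode): h2
After 5 (firstChild): footer
After 6 (parentNode): h2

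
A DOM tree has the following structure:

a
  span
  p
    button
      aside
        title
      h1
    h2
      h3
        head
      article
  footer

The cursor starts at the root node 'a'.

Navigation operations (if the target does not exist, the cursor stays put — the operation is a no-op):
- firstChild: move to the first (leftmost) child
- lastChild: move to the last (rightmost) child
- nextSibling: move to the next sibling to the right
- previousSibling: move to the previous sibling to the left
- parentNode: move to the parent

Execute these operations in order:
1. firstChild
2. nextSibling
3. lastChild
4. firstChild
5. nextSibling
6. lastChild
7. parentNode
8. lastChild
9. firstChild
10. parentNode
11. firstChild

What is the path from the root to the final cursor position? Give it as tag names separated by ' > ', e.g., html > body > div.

After 1 (firstChild): span
After 2 (nextSibling): p
After 3 (lastChild): h2
After 4 (firstChild): h3
After 5 (nextSibling): article
After 6 (lastChild): article (no-op, stayed)
After 7 (parentNode): h2
After 8 (lastChild): article
After 9 (firstChild): article (no-op, stayed)
After 10 (parentNode): h2
After 11 (firstChild): h3

Answer: a > p > h2 > h3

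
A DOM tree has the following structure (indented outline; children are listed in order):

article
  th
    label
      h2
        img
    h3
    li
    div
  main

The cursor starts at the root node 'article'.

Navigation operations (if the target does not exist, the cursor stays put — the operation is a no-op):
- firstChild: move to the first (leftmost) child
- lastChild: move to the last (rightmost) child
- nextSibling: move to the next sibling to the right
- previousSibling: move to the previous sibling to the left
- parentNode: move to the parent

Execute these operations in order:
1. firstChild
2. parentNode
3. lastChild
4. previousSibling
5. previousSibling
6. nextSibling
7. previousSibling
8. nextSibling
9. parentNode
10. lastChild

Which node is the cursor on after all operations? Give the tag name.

After 1 (firstChild): th
After 2 (parentNode): article
After 3 (lastChild): main
After 4 (previousSibling): th
After 5 (previousSibling): th (no-op, stayed)
After 6 (nextSibling): main
After 7 (previousSibling): th
After 8 (nextSibling): main
After 9 (parentNode): article
After 10 (lastChild): main

Answer: main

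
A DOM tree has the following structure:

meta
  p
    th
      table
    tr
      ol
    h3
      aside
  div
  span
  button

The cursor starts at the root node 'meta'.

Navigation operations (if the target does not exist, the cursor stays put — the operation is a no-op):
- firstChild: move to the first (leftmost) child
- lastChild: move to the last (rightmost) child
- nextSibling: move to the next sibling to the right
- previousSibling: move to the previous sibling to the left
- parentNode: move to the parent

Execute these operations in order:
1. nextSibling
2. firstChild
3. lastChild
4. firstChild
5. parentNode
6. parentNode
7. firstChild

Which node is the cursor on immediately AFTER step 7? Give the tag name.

After 1 (nextSibling): meta (no-op, stayed)
After 2 (firstChild): p
After 3 (lastChild): h3
After 4 (firstChild): aside
After 5 (parentNode): h3
After 6 (parentNode): p
After 7 (firstChild): th

Answer: th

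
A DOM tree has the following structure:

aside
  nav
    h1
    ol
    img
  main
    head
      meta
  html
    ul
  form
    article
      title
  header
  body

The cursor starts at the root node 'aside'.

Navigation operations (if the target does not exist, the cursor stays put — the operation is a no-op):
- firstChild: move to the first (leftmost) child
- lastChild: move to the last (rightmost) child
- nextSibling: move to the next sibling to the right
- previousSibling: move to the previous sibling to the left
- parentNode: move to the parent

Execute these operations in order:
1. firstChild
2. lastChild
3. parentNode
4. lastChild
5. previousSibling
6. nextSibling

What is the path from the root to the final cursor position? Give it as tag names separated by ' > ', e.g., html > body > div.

Answer: aside > nav > img

Derivation:
After 1 (firstChild): nav
After 2 (lastChild): img
After 3 (parentNode): nav
After 4 (lastChild): img
After 5 (previousSibling): ol
After 6 (nextSibling): img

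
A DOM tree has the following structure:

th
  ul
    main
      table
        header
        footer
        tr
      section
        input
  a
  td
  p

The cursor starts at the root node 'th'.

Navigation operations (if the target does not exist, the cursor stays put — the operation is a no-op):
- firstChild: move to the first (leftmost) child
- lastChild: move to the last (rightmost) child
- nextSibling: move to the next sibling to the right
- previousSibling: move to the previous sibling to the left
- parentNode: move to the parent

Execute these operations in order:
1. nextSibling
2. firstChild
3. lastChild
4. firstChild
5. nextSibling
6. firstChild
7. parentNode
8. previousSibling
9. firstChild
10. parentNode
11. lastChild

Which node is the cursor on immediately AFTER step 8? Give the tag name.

After 1 (nextSibling): th (no-op, stayed)
After 2 (firstChild): ul
After 3 (lastChild): main
After 4 (firstChild): table
After 5 (nextSibling): section
After 6 (firstChild): input
After 7 (parentNode): section
After 8 (previousSibling): table

Answer: table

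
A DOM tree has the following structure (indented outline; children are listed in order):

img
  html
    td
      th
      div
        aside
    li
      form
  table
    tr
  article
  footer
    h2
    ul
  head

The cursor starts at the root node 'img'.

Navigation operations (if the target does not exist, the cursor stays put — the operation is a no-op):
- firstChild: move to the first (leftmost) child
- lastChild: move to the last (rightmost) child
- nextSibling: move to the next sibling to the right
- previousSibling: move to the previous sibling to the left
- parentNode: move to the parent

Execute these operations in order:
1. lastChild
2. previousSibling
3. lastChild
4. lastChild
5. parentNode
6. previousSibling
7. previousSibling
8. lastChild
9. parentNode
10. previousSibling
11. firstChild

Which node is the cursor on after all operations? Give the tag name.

After 1 (lastChild): head
After 2 (previousSibling): footer
After 3 (lastChild): ul
After 4 (lastChild): ul (no-op, stayed)
After 5 (parentNode): footer
After 6 (previousSibling): article
After 7 (previousSibling): table
After 8 (lastChild): tr
After 9 (parentNode): table
After 10 (previousSibling): html
After 11 (firstChild): td

Answer: td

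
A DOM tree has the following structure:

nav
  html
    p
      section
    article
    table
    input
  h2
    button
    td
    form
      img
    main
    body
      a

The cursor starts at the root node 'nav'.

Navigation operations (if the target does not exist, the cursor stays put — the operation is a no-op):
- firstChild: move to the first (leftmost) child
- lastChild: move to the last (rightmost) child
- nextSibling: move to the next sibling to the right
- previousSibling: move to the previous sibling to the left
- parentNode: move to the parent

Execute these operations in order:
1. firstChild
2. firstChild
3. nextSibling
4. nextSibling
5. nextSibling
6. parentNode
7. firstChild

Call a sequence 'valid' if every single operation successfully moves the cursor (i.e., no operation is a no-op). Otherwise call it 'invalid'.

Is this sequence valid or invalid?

Answer: valid

Derivation:
After 1 (firstChild): html
After 2 (firstChild): p
After 3 (nextSibling): article
After 4 (nextSibling): table
After 5 (nextSibling): input
After 6 (parentNode): html
After 7 (firstChild): p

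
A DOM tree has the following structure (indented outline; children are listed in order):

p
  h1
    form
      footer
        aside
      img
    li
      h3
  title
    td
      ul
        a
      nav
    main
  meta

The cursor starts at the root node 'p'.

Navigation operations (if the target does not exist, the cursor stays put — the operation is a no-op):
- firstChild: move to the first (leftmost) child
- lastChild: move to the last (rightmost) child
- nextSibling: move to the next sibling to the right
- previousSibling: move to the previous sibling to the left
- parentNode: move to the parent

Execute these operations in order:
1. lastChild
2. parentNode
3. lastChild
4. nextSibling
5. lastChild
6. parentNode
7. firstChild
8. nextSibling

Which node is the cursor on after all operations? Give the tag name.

After 1 (lastChild): meta
After 2 (parentNode): p
After 3 (lastChild): meta
After 4 (nextSibling): meta (no-op, stayed)
After 5 (lastChild): meta (no-op, stayed)
After 6 (parentNode): p
After 7 (firstChild): h1
After 8 (nextSibling): title

Answer: title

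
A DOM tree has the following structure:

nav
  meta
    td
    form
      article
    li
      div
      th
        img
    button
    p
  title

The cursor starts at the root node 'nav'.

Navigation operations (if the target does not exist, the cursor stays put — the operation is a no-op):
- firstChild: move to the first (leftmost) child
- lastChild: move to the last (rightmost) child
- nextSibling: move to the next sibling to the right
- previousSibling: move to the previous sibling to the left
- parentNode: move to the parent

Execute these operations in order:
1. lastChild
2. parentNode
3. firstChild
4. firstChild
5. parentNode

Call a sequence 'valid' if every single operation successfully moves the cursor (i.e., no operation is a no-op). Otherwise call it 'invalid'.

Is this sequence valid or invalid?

After 1 (lastChild): title
After 2 (parentNode): nav
After 3 (firstChild): meta
After 4 (firstChild): td
After 5 (parentNode): meta

Answer: valid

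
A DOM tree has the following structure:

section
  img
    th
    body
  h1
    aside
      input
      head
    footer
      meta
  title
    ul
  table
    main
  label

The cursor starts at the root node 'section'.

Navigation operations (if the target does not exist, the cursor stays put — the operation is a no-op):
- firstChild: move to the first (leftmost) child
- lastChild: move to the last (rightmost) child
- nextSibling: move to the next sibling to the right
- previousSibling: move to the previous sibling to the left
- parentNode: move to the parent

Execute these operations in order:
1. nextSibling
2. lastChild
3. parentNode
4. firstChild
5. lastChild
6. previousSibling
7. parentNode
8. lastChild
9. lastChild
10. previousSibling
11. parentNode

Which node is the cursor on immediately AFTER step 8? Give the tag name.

Answer: body

Derivation:
After 1 (nextSibling): section (no-op, stayed)
After 2 (lastChild): label
After 3 (parentNode): section
After 4 (firstChild): img
After 5 (lastChild): body
After 6 (previousSibling): th
After 7 (parentNode): img
After 8 (lastChild): body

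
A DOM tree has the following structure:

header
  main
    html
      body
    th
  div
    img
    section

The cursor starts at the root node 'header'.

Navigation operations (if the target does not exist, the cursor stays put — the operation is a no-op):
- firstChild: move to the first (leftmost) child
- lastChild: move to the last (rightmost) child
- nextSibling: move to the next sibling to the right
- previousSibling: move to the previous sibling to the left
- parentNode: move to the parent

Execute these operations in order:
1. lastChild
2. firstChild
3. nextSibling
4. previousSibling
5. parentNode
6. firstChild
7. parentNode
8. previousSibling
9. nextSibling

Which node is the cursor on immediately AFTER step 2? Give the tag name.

Answer: img

Derivation:
After 1 (lastChild): div
After 2 (firstChild): img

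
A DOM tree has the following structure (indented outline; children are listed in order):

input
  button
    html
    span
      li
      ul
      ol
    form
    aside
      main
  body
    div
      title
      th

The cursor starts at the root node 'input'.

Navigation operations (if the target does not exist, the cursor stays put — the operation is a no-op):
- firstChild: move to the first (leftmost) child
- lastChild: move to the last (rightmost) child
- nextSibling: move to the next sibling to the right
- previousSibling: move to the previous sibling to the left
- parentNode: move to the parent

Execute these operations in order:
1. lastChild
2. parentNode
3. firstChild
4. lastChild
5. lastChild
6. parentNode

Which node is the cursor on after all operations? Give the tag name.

Answer: aside

Derivation:
After 1 (lastChild): body
After 2 (parentNode): input
After 3 (firstChild): button
After 4 (lastChild): aside
After 5 (lastChild): main
After 6 (parentNode): aside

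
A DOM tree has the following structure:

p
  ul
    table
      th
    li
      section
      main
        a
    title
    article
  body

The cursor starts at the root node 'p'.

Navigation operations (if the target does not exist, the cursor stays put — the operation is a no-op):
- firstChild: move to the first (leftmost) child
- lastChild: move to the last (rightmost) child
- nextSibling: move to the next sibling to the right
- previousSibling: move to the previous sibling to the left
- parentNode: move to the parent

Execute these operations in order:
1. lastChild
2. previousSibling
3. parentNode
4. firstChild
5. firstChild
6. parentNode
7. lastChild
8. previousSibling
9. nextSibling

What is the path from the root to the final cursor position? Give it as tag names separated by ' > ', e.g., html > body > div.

Answer: p > ul > article

Derivation:
After 1 (lastChild): body
After 2 (previousSibling): ul
After 3 (parentNode): p
After 4 (firstChild): ul
After 5 (firstChild): table
After 6 (parentNode): ul
After 7 (lastChild): article
After 8 (previousSibling): title
After 9 (nextSibling): article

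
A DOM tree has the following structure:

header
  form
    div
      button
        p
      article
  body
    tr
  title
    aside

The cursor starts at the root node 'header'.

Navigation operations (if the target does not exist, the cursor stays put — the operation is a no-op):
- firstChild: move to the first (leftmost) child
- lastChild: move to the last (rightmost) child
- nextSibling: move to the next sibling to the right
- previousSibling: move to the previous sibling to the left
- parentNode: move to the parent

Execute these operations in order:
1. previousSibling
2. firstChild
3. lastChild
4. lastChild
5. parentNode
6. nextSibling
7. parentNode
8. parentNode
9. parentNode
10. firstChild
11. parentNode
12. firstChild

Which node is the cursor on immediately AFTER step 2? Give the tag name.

Answer: form

Derivation:
After 1 (previousSibling): header (no-op, stayed)
After 2 (firstChild): form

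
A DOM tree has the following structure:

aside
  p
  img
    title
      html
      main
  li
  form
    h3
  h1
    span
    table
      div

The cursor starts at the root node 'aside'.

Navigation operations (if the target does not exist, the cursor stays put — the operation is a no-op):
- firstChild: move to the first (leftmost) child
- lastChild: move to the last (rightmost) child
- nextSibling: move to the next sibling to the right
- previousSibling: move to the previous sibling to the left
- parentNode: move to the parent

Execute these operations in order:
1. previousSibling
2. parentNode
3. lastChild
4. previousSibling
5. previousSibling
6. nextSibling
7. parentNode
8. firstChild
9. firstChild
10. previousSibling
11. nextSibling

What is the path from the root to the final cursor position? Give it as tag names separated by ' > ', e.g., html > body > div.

After 1 (previousSibling): aside (no-op, stayed)
After 2 (parentNode): aside (no-op, stayed)
After 3 (lastChild): h1
After 4 (previousSibling): form
After 5 (previousSibling): li
After 6 (nextSibling): form
After 7 (parentNode): aside
After 8 (firstChild): p
After 9 (firstChild): p (no-op, stayed)
After 10 (previousSibling): p (no-op, stayed)
After 11 (nextSibling): img

Answer: aside > img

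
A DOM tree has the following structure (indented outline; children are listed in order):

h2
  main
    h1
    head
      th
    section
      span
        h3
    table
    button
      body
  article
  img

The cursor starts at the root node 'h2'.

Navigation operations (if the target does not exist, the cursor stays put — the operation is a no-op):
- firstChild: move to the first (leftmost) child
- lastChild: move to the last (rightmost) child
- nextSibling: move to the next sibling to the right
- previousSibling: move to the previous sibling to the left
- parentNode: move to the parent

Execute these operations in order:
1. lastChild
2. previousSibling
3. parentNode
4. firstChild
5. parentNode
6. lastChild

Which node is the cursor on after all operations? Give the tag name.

After 1 (lastChild): img
After 2 (previousSibling): article
After 3 (parentNode): h2
After 4 (firstChild): main
After 5 (parentNode): h2
After 6 (lastChild): img

Answer: img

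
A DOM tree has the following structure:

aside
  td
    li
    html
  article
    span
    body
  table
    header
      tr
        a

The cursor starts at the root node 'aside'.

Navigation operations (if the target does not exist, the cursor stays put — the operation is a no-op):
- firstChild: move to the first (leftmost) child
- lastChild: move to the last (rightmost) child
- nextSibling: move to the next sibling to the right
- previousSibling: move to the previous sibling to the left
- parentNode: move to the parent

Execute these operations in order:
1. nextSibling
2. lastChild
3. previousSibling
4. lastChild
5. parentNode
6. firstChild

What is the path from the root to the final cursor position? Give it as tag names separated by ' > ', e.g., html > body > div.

Answer: aside > article > span

Derivation:
After 1 (nextSibling): aside (no-op, stayed)
After 2 (lastChild): table
After 3 (previousSibling): article
After 4 (lastChild): body
After 5 (parentNode): article
After 6 (firstChild): span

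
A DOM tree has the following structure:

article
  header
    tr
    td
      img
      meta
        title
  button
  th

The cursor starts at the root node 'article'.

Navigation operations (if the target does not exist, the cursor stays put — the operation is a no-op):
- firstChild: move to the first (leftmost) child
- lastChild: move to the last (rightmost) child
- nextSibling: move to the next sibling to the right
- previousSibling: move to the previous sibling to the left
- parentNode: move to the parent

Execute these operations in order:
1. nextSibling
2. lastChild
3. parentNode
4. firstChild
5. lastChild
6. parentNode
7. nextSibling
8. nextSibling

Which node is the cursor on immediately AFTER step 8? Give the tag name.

After 1 (nextSibling): article (no-op, stayed)
After 2 (lastChild): th
After 3 (parentNode): article
After 4 (firstChild): header
After 5 (lastChild): td
After 6 (parentNode): header
After 7 (nextSibling): button
After 8 (nextSibling): th

Answer: th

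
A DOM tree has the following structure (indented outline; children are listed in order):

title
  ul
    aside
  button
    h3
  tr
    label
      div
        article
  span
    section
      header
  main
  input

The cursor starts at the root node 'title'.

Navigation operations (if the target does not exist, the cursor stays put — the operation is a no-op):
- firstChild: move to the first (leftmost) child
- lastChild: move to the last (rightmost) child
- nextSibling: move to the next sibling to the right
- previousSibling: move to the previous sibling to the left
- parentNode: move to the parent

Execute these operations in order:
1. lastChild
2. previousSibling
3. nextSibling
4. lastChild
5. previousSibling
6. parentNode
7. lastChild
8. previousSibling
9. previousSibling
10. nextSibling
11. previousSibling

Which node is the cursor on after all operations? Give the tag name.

Answer: span

Derivation:
After 1 (lastChild): input
After 2 (previousSibling): main
After 3 (nextSibling): input
After 4 (lastChild): input (no-op, stayed)
After 5 (previousSibling): main
After 6 (parentNode): title
After 7 (lastChild): input
After 8 (previousSibling): main
After 9 (previousSibling): span
After 10 (nextSibling): main
After 11 (previousSibling): span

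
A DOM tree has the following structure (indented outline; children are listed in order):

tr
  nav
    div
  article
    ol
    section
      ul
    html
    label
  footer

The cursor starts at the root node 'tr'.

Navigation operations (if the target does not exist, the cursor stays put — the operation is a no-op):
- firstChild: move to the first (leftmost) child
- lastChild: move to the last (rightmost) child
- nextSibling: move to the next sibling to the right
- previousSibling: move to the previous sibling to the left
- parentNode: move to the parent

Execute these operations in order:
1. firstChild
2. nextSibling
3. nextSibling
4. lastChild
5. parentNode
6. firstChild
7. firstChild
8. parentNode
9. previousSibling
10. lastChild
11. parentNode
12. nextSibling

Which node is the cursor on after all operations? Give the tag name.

Answer: article

Derivation:
After 1 (firstChild): nav
After 2 (nextSibling): article
After 3 (nextSibling): footer
After 4 (lastChild): footer (no-op, stayed)
After 5 (parentNode): tr
After 6 (firstChild): nav
After 7 (firstChild): div
After 8 (parentNode): nav
After 9 (previousSibling): nav (no-op, stayed)
After 10 (lastChild): div
After 11 (parentNode): nav
After 12 (nextSibling): article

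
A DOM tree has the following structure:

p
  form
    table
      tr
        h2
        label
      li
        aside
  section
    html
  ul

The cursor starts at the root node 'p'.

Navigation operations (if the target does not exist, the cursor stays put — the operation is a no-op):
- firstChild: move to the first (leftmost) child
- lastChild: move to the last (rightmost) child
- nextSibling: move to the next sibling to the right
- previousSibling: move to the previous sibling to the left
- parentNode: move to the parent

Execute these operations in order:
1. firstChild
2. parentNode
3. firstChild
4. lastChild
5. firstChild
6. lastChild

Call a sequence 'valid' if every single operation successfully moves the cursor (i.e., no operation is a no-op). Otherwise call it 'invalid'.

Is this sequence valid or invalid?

Answer: valid

Derivation:
After 1 (firstChild): form
After 2 (parentNode): p
After 3 (firstChild): form
After 4 (lastChild): table
After 5 (firstChild): tr
After 6 (lastChild): label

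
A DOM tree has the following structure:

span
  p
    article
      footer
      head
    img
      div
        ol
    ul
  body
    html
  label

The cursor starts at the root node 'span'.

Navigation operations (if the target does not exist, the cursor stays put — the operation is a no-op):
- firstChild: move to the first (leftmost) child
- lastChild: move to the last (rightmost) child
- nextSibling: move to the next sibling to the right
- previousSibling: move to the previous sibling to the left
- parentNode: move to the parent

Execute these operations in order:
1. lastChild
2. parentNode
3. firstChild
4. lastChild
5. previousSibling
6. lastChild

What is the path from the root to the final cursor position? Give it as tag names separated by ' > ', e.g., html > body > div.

Answer: span > p > img > div

Derivation:
After 1 (lastChild): label
After 2 (parentNode): span
After 3 (firstChild): p
After 4 (lastChild): ul
After 5 (previousSibling): img
After 6 (lastChild): div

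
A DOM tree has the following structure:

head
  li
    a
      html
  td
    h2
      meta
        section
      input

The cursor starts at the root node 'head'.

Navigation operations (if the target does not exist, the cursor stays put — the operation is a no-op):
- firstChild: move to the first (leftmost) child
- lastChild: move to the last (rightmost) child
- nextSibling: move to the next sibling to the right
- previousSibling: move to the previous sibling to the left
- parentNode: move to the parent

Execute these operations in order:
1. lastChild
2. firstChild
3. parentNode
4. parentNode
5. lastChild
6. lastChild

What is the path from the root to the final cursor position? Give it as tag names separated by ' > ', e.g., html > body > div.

Answer: head > td > h2

Derivation:
After 1 (lastChild): td
After 2 (firstChild): h2
After 3 (parentNode): td
After 4 (parentNode): head
After 5 (lastChild): td
After 6 (lastChild): h2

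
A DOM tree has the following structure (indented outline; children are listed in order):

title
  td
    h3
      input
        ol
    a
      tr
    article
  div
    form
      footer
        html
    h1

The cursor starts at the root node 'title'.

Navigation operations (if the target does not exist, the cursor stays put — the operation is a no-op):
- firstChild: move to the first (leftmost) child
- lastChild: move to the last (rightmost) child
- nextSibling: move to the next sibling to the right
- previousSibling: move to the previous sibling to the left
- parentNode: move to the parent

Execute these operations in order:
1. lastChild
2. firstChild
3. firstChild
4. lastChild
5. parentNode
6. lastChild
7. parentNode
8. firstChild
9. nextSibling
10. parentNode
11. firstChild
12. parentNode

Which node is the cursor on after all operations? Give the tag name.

After 1 (lastChild): div
After 2 (firstChild): form
After 3 (firstChild): footer
After 4 (lastChild): html
After 5 (parentNode): footer
After 6 (lastChild): html
After 7 (parentNode): footer
After 8 (firstChild): html
After 9 (nextSibling): html (no-op, stayed)
After 10 (parentNode): footer
After 11 (firstChild): html
After 12 (parentNode): footer

Answer: footer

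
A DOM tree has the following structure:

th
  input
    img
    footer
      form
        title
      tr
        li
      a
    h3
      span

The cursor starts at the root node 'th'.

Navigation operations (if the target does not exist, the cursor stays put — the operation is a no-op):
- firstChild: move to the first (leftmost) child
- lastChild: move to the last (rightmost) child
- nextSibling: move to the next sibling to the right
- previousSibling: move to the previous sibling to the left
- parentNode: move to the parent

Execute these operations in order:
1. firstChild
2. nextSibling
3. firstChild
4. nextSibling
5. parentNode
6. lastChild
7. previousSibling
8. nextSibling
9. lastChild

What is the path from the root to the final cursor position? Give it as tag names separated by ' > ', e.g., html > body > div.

Answer: th > input > h3 > span

Derivation:
After 1 (firstChild): input
After 2 (nextSibling): input (no-op, stayed)
After 3 (firstChild): img
After 4 (nextSibling): footer
After 5 (parentNode): input
After 6 (lastChild): h3
After 7 (previousSibling): footer
After 8 (nextSibling): h3
After 9 (lastChild): span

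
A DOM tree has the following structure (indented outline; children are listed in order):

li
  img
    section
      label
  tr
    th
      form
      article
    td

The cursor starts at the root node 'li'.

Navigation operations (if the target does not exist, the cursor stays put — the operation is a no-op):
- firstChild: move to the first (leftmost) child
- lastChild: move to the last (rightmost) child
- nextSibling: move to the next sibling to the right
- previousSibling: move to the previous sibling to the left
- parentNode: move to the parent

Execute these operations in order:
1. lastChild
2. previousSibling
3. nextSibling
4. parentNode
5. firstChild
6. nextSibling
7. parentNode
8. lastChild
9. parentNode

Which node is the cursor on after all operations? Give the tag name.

After 1 (lastChild): tr
After 2 (previousSibling): img
After 3 (nextSibling): tr
After 4 (parentNode): li
After 5 (firstChild): img
After 6 (nextSibling): tr
After 7 (parentNode): li
After 8 (lastChild): tr
After 9 (parentNode): li

Answer: li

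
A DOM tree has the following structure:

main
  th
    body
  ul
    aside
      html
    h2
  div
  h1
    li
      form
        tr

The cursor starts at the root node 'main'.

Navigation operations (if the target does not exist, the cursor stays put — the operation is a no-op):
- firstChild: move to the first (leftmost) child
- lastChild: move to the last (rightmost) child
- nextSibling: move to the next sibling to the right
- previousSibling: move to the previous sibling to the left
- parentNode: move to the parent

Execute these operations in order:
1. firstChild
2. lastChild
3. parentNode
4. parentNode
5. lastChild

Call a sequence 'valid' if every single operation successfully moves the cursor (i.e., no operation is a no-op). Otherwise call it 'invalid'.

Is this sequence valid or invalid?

Answer: valid

Derivation:
After 1 (firstChild): th
After 2 (lastChild): body
After 3 (parentNode): th
After 4 (parentNode): main
After 5 (lastChild): h1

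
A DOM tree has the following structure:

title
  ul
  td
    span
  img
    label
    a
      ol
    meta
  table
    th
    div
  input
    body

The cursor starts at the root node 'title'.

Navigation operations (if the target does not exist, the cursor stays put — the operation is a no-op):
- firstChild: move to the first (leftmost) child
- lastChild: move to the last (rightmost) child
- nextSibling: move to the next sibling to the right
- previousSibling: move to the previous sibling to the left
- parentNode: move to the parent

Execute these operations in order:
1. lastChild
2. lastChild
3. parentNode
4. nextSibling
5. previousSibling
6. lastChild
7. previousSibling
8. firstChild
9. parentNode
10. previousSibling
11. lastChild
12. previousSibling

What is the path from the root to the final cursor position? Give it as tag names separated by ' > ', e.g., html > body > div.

Answer: title > img > a

Derivation:
After 1 (lastChild): input
After 2 (lastChild): body
After 3 (parentNode): input
After 4 (nextSibling): input (no-op, stayed)
After 5 (previousSibling): table
After 6 (lastChild): div
After 7 (previousSibling): th
After 8 (firstChild): th (no-op, stayed)
After 9 (parentNode): table
After 10 (previousSibling): img
After 11 (lastChild): meta
After 12 (previousSibling): a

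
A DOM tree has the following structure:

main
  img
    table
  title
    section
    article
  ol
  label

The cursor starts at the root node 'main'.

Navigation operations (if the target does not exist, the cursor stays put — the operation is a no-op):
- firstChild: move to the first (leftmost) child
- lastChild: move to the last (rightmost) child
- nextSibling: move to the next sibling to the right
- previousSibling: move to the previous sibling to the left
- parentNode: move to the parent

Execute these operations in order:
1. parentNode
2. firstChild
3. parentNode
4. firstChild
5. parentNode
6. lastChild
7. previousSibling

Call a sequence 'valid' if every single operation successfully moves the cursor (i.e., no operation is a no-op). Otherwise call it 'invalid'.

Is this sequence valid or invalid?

After 1 (parentNode): main (no-op, stayed)
After 2 (firstChild): img
After 3 (parentNode): main
After 4 (firstChild): img
After 5 (parentNode): main
After 6 (lastChild): label
After 7 (previousSibling): ol

Answer: invalid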